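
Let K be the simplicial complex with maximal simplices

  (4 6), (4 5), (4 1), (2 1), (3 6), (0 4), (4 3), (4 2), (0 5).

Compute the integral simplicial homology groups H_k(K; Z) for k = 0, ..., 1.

Take the total order 0 < 1 < 2 < 3 < 4 < 5 < 6 on the vertex set. Then K (dimension 1) consists of the simplices:

  0-simplices (7): [0], [1], [2], [3], [4], [5], [6]
  1-simplices (9): [0,4], [0,5], [1,2], [1,4], [2,4], [3,4], [3,6], [4,5], [4,6]

so the chain groups are C_0 ≅ Z^7, C_1 ≅ Z^9.

∂_1: C_1 → C_0 maps an edge to its endpoints' difference, ∂[p,q] = q − p.
As a 7×9 matrix over Z this has rank 6, with invariant factors (1,1,1,1,1,1).

Now H_k = ker ∂_k / im ∂_{k+1}, so:

  H_0: rank C_0 − rank ∂_1 = 7 − 6 = 1, and the invariant factors of ∂_1 are all 1, so H_0 ≅ Z.
  H_1: rank ker ∂_1 − rank ∂_2 = (9 − 6) − 0 = 3, and there is no ∂_2, so H_1 ≅ Z^3.

H_0 = Z,  H_1 = Z^3.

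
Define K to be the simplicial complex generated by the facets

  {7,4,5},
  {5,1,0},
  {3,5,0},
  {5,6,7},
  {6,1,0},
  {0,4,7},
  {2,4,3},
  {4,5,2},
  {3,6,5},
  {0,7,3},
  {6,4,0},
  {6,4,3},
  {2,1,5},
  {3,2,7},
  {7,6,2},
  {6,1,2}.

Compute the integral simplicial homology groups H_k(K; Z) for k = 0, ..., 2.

Take the total order 0 < 1 < 2 < 3 < 4 < 5 < 6 < 7 on the vertex set. Then K (dimension 2) consists of the simplices:

  0-simplices (8): [0], [1], [2], [3], [4], [5], [6], [7]
  1-simplices (24): (24 of them)
  2-simplices (16): [0,1,5], [0,1,6], [0,3,5], [0,3,7], [0,4,6], [0,4,7], [1,2,5], [1,2,6], [2,3,4], [2,3,7], [2,4,5], [2,6,7], [3,4,6], [3,5,6], [4,5,7], [5,6,7]

so the chain groups are C_0 ≅ Z^8, C_1 ≅ Z^24, C_2 ≅ Z^16.

Boundary ∂_1: C_1 → C_0 maps an edge to its endpoints' difference, ∂[p,q] = q − p. For instance
  ∂[2,6] = [6] − [2].
As a 8×24 matrix over Z this has rank 7, with invariant factors (1,1,1,1,1,1,1).

∂_2: C_2 → C_1 maps a triangle to the signed sum of its edges. For instance
  ∂[1,2,6] = [2,6] − [1,6] + [1,2],
  ∂[2,3,7] = [3,7] − [2,7] + [2,3].
The 24×16 boundary matrix has rank 15 and Smith normal form diag(1,1,1,1,1,1,1,1,1,1,1,1,1,1,1).

From H_k ≅ ker(∂_k) / im(∂_{k+1}) we obtain:

  H_0: rank C_0 − rank ∂_1 = 8 − 7 = 1, and the invariant factors of ∂_1 are all 1, so H_0 ≅ Z.
  H_1: rank ker ∂_1 − rank ∂_2 = (24 − 7) − 15 = 2, and the invariant factors of ∂_2 are all 1, so H_1 ≅ Z^2.
  H_2: rank ker ∂_2 − rank ∂_3 = (16 − 15) − 0 = 1, and there is no ∂_3, so H_2 ≅ Z.

H_0 ≅ Z,  H_1 ≅ Z^2,  H_2 ≅ Z.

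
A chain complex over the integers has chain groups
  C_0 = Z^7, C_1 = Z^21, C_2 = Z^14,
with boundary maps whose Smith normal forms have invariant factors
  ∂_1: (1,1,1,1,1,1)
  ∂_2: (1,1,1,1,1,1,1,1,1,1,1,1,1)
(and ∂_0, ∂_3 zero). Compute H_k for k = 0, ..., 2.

H_0 = Z,  H_1 = Z^2,  H_2 = Z.

H_0: b_0 = 7 − 0 − 6 = 1; torsion from ∂_1 factors > 1: none. So H_0 = Z.
H_1: b_1 = 21 − 6 − 13 = 2; torsion from ∂_2 factors > 1: none. So H_1 = Z^2.
H_2: b_2 = 14 − 13 − 0 = 1; torsion from ∂_3 factors > 1: none. So H_2 = Z.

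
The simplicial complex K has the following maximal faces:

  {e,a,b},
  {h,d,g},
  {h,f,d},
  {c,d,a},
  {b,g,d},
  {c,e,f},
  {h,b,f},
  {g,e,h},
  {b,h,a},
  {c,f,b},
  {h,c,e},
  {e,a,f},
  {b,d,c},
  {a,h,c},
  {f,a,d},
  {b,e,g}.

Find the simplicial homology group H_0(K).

Order the vertices as a < b < c < d < e < f < g < h. Listing each simplex with vertices in this order, K has dimension 2 with simplices:

  0-simplices (8): a, b, c, d, e, f, g, h
  1-simplices (24): ab, ac, ad, ae, af, ah, bc, bd, be, bf, bg, bh, cd, ce, cf, ch, df, dg, dh, ef, eg, eh, fh, gh
  2-simplices (16): abe, abh, acd, ach, adf, aef, bcd, bcf, bdg, beg, bfh, cef, ceh, dfh, dgh, egh

giving chain groups C_0 ≅ Z^8, C_1 ≅ Z^24, C_2 ≅ Z^16.

The boundary map ∂_1: C_1 → C_0 is given by ∂[p,q] = [q] − [p]. For instance
  ∂bd = d − b.
This gives a 8×24 integer matrix of rank 7; reducing to Smith normal form yields diagonal entries (1,1,1,1,1,1,1).

The boundary map ∂_2: C_2 → C_1 acts by ∂[p,q,r] = [q,r] − [p,r] + [p,q]. For instance
  ∂abe = be − ae + ab,
  ∂dgh = gh − dh + dg.
The resulting 24×16 matrix has rank 15, and its Smith normal form has invariant factors (1,1,1,1,1,1,1,1,1,1,1,1,1,1,1).

From H_k ≅ ker(∂_k) / im(∂_{k+1}) we obtain:

  H_0: rank C_0 − rank ∂_1 = 8 − 7 = 1, and the invariant factors of ∂_1 are all 1, so H_0 ≅ Z.

(K is a triangulation of the torus T^2.)

H_0 ≅ Z.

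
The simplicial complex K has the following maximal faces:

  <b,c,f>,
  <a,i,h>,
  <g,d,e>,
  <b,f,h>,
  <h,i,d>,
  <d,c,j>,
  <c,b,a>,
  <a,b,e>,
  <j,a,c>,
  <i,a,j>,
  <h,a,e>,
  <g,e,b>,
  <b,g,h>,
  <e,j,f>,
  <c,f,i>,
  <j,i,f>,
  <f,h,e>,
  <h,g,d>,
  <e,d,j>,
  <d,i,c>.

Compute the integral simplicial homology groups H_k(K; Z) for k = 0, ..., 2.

H_0 ≅ Z,  H_1 ≅ Z ⊕ Z/2Z,  H_2 = 0.

We work with the vertex ordering a < b < c < d < e < f < g < h < i < j. The simplices of K, each written with vertices in increasing order, are:

  0-simplices (10): a, b, c, d, e, f, g, h, i, j
  1-simplices (30): ab, ac, ae, ah, ai, aj, bc, be, bf, bg, bh, cd, cf, ci, cj, de, dg, dh, di, dj, ef, eg, eh, ej, fh, fi, fj, gh, hi, ij
  2-simplices (20): abc, abe, acj, aeh, ahi, aij, bcf, beg, bfh, bgh, cdi, cdj, cfi, deg, dej, dgh, dhi, efh, efj, fij

Hence C_0 ≅ Z^10, C_1 ≅ Z^30, C_2 ≅ Z^20.

Boundary ∂_1: C_1 → C_0 is given by ∂[p,q] = [q] − [p]. For instance
  ∂dj = j − d.
As a 10×30 matrix over Z this has rank 9, with invariant factors (1,1,1,1,1,1,1,1,1).

Boundary ∂_2: C_2 → C_1 maps a triangle to the signed sum of its edges. For instance
  ∂cdi = di − ci + cd,
  ∂bgh = gh − bh + bg.
The resulting 30×20 matrix has rank 20, and its Smith normal form has invariant factors (1,1,1,1,1,1,1,1,1,1,1,1,1,1,1,1,1,1,1,2).

Now H_k = ker ∂_k / im ∂_{k+1}, so:

  H_0: rank C_0 − rank ∂_1 = 10 − 9 = 1, and the invariant factors of ∂_1 are all 1, so H_0 ≅ Z.
  H_1: rank ker ∂_1 − rank ∂_2 = (30 − 9) − 20 = 1, and ∂_2 has invariant factor 2 > 1, so H_1 ≅ Z ⊕ Z/2Z.
  H_2: rank ker ∂_2 − rank ∂_3 = (20 − 20) − 0 = 0, and there is no ∂_3, so H_2 ≅ 0.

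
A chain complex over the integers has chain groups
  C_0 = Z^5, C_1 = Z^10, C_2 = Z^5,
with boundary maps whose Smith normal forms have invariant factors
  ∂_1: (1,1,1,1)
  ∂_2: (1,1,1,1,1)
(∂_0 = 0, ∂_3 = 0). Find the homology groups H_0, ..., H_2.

H_0 = Z,  H_1 = Z,  H_2 = 0.

H_0: b_0 = 5 − 0 − 4 = 1; torsion from ∂_1 factors > 1: none. So H_0 = Z.
H_1: b_1 = 10 − 4 − 5 = 1; torsion from ∂_2 factors > 1: none. So H_1 = Z.
H_2: b_2 = 5 − 5 − 0 = 0; torsion from ∂_3 factors > 1: none. So H_2 = 0.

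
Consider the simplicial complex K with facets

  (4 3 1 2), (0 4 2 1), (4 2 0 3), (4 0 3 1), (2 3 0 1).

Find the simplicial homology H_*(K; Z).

H_0 ≅ Z,  H_1 = 0,  H_2 = 0,  H_3 ≅ Z.

Take the total order 0 < 1 < 2 < 3 < 4 on the vertex set. Then K (dimension 3) consists of the simplices:

  0-simplices (5): [0], [1], [2], [3], [4]
  1-simplices (10): [0,1], [0,2], [0,3], [0,4], [1,2], [1,3], [1,4], [2,3], [2,4], [3,4]
  2-simplices (10): [0,1,2], [0,1,3], [0,1,4], [0,2,3], [0,2,4], [0,3,4], [1,2,3], [1,2,4], [1,3,4], [2,3,4]
  3-simplices (5): [0,1,2,3], [0,1,2,4], [0,1,3,4], [0,2,3,4], [1,2,3,4]

Hence C_0 ≅ Z^5, C_1 ≅ Z^10, C_2 ≅ Z^10, C_3 ≅ Z^5.

The boundary map ∂_1: C_1 → C_0 maps an edge to its endpoints' difference, ∂[p,q] = q − p. For instance
  ∂[0,4] = [4] − [0].
The resulting 5×10 matrix has rank 4, and its Smith normal form has invariant factors (1,1,1,1).

∂_2: C_2 → C_1 sends each 2-simplex [p,q,r] to [q,r] − [p,r] + [p,q]. For instance
  ∂[0,1,3] = [1,3] − [0,3] + [0,1],
  ∂[0,3,4] = [3,4] − [0,4] + [0,3].
As a 10×10 matrix over Z this has rank 6, with invariant factors (1,1,1,1,1,1).

∂_3: C_3 → C_2 sends each 3-simplex σ to the alternating sum Σ_i (−1)^i (σ with its i-th vertex removed). For instance
  ∂[0,1,2,4] = [1,2,4] − [0,2,4] + [0,1,4] − [0,1,2],
  ∂[0,1,3,4] = [1,3,4] − [0,3,4] + [0,1,4] − [0,1,3].
The resulting 10×5 matrix has rank 4, and its Smith normal form has invariant factors (1,1,1,1).

Reading off H_k = ker ∂_k / im ∂_{k+1}:

  H_0: rank C_0 − rank ∂_1 = 5 − 4 = 1, and the invariant factors of ∂_1 are all 1, so H_0 = Z.
  H_1: rank ker ∂_1 − rank ∂_2 = (10 − 4) − 6 = 0, and the invariant factors of ∂_2 are all 1, so H_1 = 0.
  H_2: rank ker ∂_2 − rank ∂_3 = (10 − 6) − 4 = 0, and the invariant factors of ∂_3 are all 1, so H_2 = 0.
  H_3: rank ker ∂_3 − rank ∂_4 = (5 − 4) − 0 = 1, and there is no ∂_4, so H_3 = Z.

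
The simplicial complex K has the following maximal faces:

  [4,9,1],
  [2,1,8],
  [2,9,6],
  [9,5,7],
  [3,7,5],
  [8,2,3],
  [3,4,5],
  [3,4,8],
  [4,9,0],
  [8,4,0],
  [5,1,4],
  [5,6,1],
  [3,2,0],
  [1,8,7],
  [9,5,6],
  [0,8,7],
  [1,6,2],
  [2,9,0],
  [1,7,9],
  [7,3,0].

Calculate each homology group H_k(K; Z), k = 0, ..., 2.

H_0 ≅ Z,  H_1 ≅ Z ⊕ Z/2,  H_2 = 0.

Fix the vertex order 0 < 1 < 2 < 3 < 4 < 5 < 6 < 7 < 8 < 9 and write every simplex with vertices in increasing order. Then dim K = 2 and the simplices of K are:

  0-simplices (10): [0], [1], [2], [3], [4], [5], [6], [7], [8], [9]
  1-simplices (30): (30 of them)
  2-simplices (20): (20 of them)

so the chain groups are C_0 ≅ Z^10, C_1 ≅ Z^30, C_2 ≅ Z^20.

Boundary ∂_1: C_1 → C_0 maps an edge to its endpoints' difference, ∂[p,q] = q − p.
The resulting 10×30 matrix has rank 9, and its Smith normal form has invariant factors (1,1,1,1,1,1,1,1,1).

Boundary ∂_2: C_2 → C_1 sends each 2-simplex [p,q,r] to [q,r] − [p,r] + [p,q]. For instance
  ∂[1,4,5] = [4,5] − [1,5] + [1,4],
  ∂[0,4,8] = [4,8] − [0,8] + [0,4].
This gives a 30×20 integer matrix of rank 20; reducing to Smith normal form yields diagonal entries (1,1,1,1,1,1,1,1,1,1,1,1,1,1,1,1,1,1,1,2).

Now H_k = ker ∂_k / im ∂_{k+1}, so:

  H_0: rank C_0 − rank ∂_1 = 10 − 9 = 1, and the invariant factors of ∂_1 are all 1, so H_0 ≅ Z.
  H_1: rank ker ∂_1 − rank ∂_2 = (30 − 9) − 20 = 1, and ∂_2 has invariant factor 2 > 1, so H_1 ≅ Z ⊕ Z/2.
  H_2: rank ker ∂_2 − rank ∂_3 = (20 − 20) − 0 = 0, and there is no ∂_3, so H_2 ≅ 0.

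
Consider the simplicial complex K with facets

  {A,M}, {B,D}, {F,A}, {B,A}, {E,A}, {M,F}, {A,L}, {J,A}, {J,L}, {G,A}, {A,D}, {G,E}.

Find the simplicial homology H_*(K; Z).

H_0 = Z,  H_1 = Z^4.

We work with the vertex ordering A < B < D < E < F < G < J < L < M. The simplices of K, each written with vertices in increasing order, are:

  0-simplices (9): A, B, D, E, F, G, J, L, M
  1-simplices (12): AB, AD, AE, AF, AG, AJ, AL, AM, BD, EG, FM, JL

giving chain groups C_0 ≅ Z^9, C_1 ≅ Z^12.

Boundary ∂_1: C_1 → C_0 sends each edge [p,q] (with p < q) to q − p. For instance
  ∂BD = D − B.
The 9×12 boundary matrix has rank 8 and Smith normal form diag(1,1,1,1,1,1,1,1).

Reading off H_k = ker ∂_k / im ∂_{k+1}:

  H_0: rank C_0 − rank ∂_1 = 9 − 8 = 1, and the invariant factors of ∂_1 are all 1, so H_0 = Z.
  H_1: rank ker ∂_1 − rank ∂_2 = (12 − 8) − 0 = 4, and there is no ∂_2, so H_1 = Z^4.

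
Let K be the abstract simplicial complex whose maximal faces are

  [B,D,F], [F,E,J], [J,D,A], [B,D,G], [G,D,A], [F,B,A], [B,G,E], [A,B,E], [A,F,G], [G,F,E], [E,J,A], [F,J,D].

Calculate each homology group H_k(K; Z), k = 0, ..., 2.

H_0 ≅ Z,  H_1 ≅ Z/2,  H_2 = 0.

Take the total order A < B < D < E < F < G < J on the vertex set. Then K (dimension 2) consists of the simplices:

  0-simplices (7): A, B, D, E, F, G, J
  1-simplices (18): AB, AD, AE, AF, AG, AJ, BD, BE, BF, BG, DF, DG, DJ, EF, EG, EJ, FG, FJ
  2-simplices (12): ABE, ABF, ADG, ADJ, AEJ, AFG, BDF, BDG, BEG, DFJ, EFG, EFJ

giving chain groups C_0 ≅ Z^7, C_1 ≅ Z^18, C_2 ≅ Z^12.

The boundary map ∂_1: C_1 → C_0 is given by ∂[p,q] = [q] − [p]. For instance
  ∂BG = G − B.
As a 7×18 matrix over Z this has rank 6, with invariant factors (1,1,1,1,1,1).

The boundary map ∂_2: C_2 → C_1 acts by ∂[p,q,r] = [q,r] − [p,r] + [p,q]. For instance
  ∂BDF = DF − BF + BD,
  ∂AFG = FG − AG + AF.
This gives a 18×12 integer matrix of rank 12; reducing to Smith normal form yields diagonal entries (1,1,1,1,1,1,1,1,1,1,1,2).

Reading off H_k = ker ∂_k / im ∂_{k+1}:

  H_0: rank C_0 − rank ∂_1 = 7 − 6 = 1, and the invariant factors of ∂_1 are all 1, so H_0 ≅ Z.
  H_1: rank ker ∂_1 − rank ∂_2 = (18 − 6) − 12 = 0, and ∂_2 has invariant factor 2 > 1, so H_1 ≅ Z/2.
  H_2: rank ker ∂_2 − rank ∂_3 = (12 − 12) − 0 = 0, and there is no ∂_3, so H_2 ≅ 0.

As a check, the Euler characteristic is 7 − 18 + 12 = 1, which agrees with 1 − 0 + 0 = 1.
(K is a triangulation of the real projective plane RP^2.)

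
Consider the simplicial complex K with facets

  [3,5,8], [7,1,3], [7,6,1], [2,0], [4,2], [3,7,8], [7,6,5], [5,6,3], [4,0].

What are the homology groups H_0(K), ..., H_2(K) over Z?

H_0 = Z^2,  H_1 = Z^2,  H_2 = 0.

K has 9 vertices, 15 edges, 6 triangles.
rank ∂_0 = 0, rank ∂_1 = 7 ⇒ b_0 = 9 − 0 − 7 = 2; all invariant factors of ∂_1 are 1 so no torsion. So H_0 ≅ Z^2.
rank ∂_1 = 7, rank ∂_2 = 6 ⇒ b_1 = 15 − 7 − 6 = 2; all invariant factors of ∂_2 are 1 so no torsion. So H_1 ≅ Z^2.
rank ∂_2 = 6, rank ∂_3 = 0 ⇒ b_2 = 6 − 6 − 0 = 0. So H_2 ≅ 0.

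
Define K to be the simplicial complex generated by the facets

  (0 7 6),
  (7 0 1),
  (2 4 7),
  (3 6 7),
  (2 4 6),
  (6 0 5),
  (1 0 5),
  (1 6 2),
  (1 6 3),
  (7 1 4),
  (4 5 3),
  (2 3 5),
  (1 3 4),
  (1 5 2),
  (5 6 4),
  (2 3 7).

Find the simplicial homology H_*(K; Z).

We work with the vertex ordering 0 < 1 < 2 < 3 < 4 < 5 < 6 < 7. The simplices of K, each written with vertices in increasing order, are:

  0-simplices (8): [0], [1], [2], [3], [4], [5], [6], [7]
  1-simplices (24): (24 of them)
  2-simplices (16): [0,1,5], [0,1,7], [0,5,6], [0,6,7], [1,2,5], [1,2,6], [1,3,4], [1,3,6], [1,4,7], [2,3,5], [2,3,7], [2,4,6], [2,4,7], [3,4,5], [3,6,7], [4,5,6]

so the chain groups are C_0 ≅ Z^8, C_1 ≅ Z^24, C_2 ≅ Z^16.

∂_1: C_1 → C_0 maps an edge to its endpoints' difference, ∂[p,q] = q − p. For instance
  ∂[4,5] = [5] − [4].
This gives a 8×24 integer matrix of rank 7; reducing to Smith normal form yields diagonal entries (1,1,1,1,1,1,1).

∂_2: C_2 → C_1 maps a triangle to the signed sum of its edges. For instance
  ∂[1,3,4] = [3,4] − [1,4] + [1,3],
  ∂[1,4,7] = [4,7] − [1,7] + [1,4].
The 24×16 boundary matrix has rank 15 and Smith normal form diag(1,1,1,1,1,1,1,1,1,1,1,1,1,1,1).

Computing H_k = (kernel of ∂_k) / (image of ∂_{k+1}):

  H_0: rank C_0 − rank ∂_1 = 8 − 7 = 1, and the invariant factors of ∂_1 are all 1, so H_0 = Z.
  H_1: rank ker ∂_1 − rank ∂_2 = (24 − 7) − 15 = 2, and the invariant factors of ∂_2 are all 1, so H_1 = Z^2.
  H_2: rank ker ∂_2 − rank ∂_3 = (16 − 15) − 0 = 1, and there is no ∂_3, so H_2 = Z.

(K is a triangulation of the torus T^2.)

H_0 ≅ Z,  H_1 ≅ Z^2,  H_2 ≅ Z.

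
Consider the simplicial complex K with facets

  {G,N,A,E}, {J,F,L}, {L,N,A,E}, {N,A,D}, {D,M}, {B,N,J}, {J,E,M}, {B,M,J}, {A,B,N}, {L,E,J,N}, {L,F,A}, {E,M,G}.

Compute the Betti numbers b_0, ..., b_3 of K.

b_0 = 1, b_1 = 1, b_2 = 0, b_3 = 0.

Fix the vertex order A < B < D < E < F < G < J < L < M < N and write every simplex with vertices in increasing order. Then dim K = 3 and the simplices of K are:

  0-simplices (10): A, B, D, E, F, G, J, L, M, N
  1-simplices (25): AB, AD, AE, AF, AG, AL, AN, BJ, BM, BN, DM, DN, EG, EJ, EL, EM, EN, FJ, FL, GM, GN, JL, JM, JN, LN
  2-simplices (18): ABN, ADN, AEG, AEL, AEN, AFL, AGN, ALN, BJM, BJN, EGM, EGN, EJL, EJM, EJN, ELN, FJL, JLN
  3-simplices (3): AEGN, AELN, EJLN

so the chain groups are C_0 ≅ Z^10, C_1 ≅ Z^25, C_2 ≅ Z^18, C_3 ≅ Z^3.

Boundary ∂_1: C_1 → C_0 sends each edge [p,q] (with p < q) to q − p. For instance
  ∂GN = N − G.
This gives a 10×25 integer matrix of rank 9; reducing to Smith normal form yields diagonal entries (1,1,1,1,1,1,1,1,1).

Boundary ∂_2: C_2 → C_1 acts by ∂[p,q,r] = [q,r] − [p,r] + [p,q]. For instance
  ∂AEN = EN − AN + AE,
  ∂EJL = JL − EL + EJ.
This gives a 25×18 integer matrix of rank 15; reducing to Smith normal form yields diagonal entries (1,1,1,1,1,1,1,1,1,1,1,1,1,1,1).

Boundary ∂_3: C_3 → C_2 sends each 3-simplex σ to the alternating sum Σ_i (−1)^i (σ with its i-th vertex removed). For instance
  ∂AEGN = EGN − AGN + AEN − AEG,
  ∂AELN = ELN − ALN + AEN − AEL.
The 18×3 boundary matrix has rank 3 and Smith normal form diag(1,1,1).

Now H_k = ker ∂_k / im ∂_{k+1}, so:

  H_0: rank C_0 − rank ∂_1 = 10 − 9 = 1, and the invariant factors of ∂_1 are all 1, so H_0 = Z.
  H_1: rank ker ∂_1 − rank ∂_2 = (25 − 9) − 15 = 1, and the invariant factors of ∂_2 are all 1, so H_1 = Z.
  H_2: rank ker ∂_2 − rank ∂_3 = (18 − 15) − 3 = 0, and the invariant factors of ∂_3 are all 1, so H_2 = 0.
  H_3: rank ker ∂_3 − rank ∂_4 = (3 − 3) − 0 = 0, and there is no ∂_4, so H_3 = 0.

Hence the Betti numbers are b_0 = 1, b_1 = 1, b_2 = 0, b_3 = 0.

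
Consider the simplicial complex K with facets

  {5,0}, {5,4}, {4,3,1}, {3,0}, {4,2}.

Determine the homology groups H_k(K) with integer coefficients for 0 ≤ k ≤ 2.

H_0 = Z,  H_1 = Z,  H_2 = 0.

Order the vertices as 0 < 1 < 2 < 3 < 4 < 5. Listing each simplex with vertices in this order, K has dimension 2 with simplices:

  0-simplices (6): [0], [1], [2], [3], [4], [5]
  1-simplices (7): [0,3], [0,5], [1,3], [1,4], [2,4], [3,4], [4,5]
  2-simplices (1): [1,3,4]

giving chain groups C_0 ≅ Z^6, C_1 ≅ Z^7, C_2 ≅ Z^1.

The boundary map ∂_1: C_1 → C_0 maps an edge to its endpoints' difference, ∂[p,q] = q − p.
This gives a 6×7 integer matrix of rank 5; reducing to Smith normal form yields diagonal entries (1,1,1,1,1).

∂_2: C_2 → C_1 maps a triangle to the signed sum of its edges. For instance
  ∂[1,3,4] = [3,4] − [1,4] + [1,3].
This gives a 7×1 integer matrix of rank 1; reducing to Smith normal form yields diagonal entries (1).

Now H_k = ker ∂_k / im ∂_{k+1}, so:

  H_0: rank C_0 − rank ∂_1 = 6 − 5 = 1, and the invariant factors of ∂_1 are all 1, so H_0 = Z.
  H_1: rank ker ∂_1 − rank ∂_2 = (7 − 5) − 1 = 1, and the invariant factors of ∂_2 are all 1, so H_1 = Z.
  H_2: rank ker ∂_2 − rank ∂_3 = (1 − 1) − 0 = 0, and there is no ∂_3, so H_2 = 0.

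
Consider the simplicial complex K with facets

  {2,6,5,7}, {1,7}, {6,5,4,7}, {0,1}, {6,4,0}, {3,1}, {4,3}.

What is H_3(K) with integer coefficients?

H_3 = 0.

Order the vertices as 0 < 1 < 2 < 3 < 4 < 5 < 6 < 7. Listing each simplex with vertices in this order, K has dimension 3 with simplices:

  0-simplices (8): [0], [1], [2], [3], [4], [5], [6], [7]
  1-simplices (15): [0,1], [0,4], [0,6], [1,3], [1,7], [2,5], [2,6], [2,7], [3,4], [4,5], [4,6], [4,7], [5,6], [5,7], [6,7]
  2-simplices (8): [0,4,6], [2,5,6], [2,5,7], [2,6,7], [4,5,6], [4,5,7], [4,6,7], [5,6,7]
  3-simplices (2): [2,5,6,7], [4,5,6,7]

giving chain groups C_0 ≅ Z^8, C_1 ≅ Z^15, C_2 ≅ Z^8, C_3 ≅ Z^2.

Boundary ∂_1: C_1 → C_0 is given by ∂[p,q] = [q] − [p].
The resulting 8×15 matrix has rank 7, and its Smith normal form has invariant factors (1,1,1,1,1,1,1).

The boundary map ∂_2: C_2 → C_1 maps a triangle to the signed sum of its edges. For instance
  ∂[2,5,7] = [5,7] − [2,7] + [2,5],
  ∂[4,5,7] = [5,7] − [4,7] + [4,5].
The 15×8 boundary matrix has rank 6 and Smith normal form diag(1,1,1,1,1,1).

The boundary map ∂_3: C_3 → C_2 sends each 3-simplex σ to the alternating sum Σ_i (−1)^i (σ with its i-th vertex removed). For instance
  ∂[4,5,6,7] = [5,6,7] − [4,6,7] + [4,5,7] − [4,5,6],
  ∂[2,5,6,7] = [5,6,7] − [2,6,7] + [2,5,7] − [2,5,6].
The resulting 8×2 matrix has rank 2, and its Smith normal form has invariant factors (1,1).

Reading off H_k = ker ∂_k / im ∂_{k+1}:

  H_3: rank ker ∂_3 − rank ∂_4 = (2 − 2) − 0 = 0, and there is no ∂_4, so H_3 = 0.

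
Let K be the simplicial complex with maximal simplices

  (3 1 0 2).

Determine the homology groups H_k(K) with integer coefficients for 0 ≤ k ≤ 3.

H_0 ≅ Z,  H_1 = 0,  H_2 = 0,  H_3 = 0.

We work with the vertex ordering 0 < 1 < 2 < 3. The simplices of K, each written with vertices in increasing order, are:

  0-simplices (4): [0], [1], [2], [3]
  1-simplices (6): [0,1], [0,2], [0,3], [1,2], [1,3], [2,3]
  2-simplices (4): [0,1,2], [0,1,3], [0,2,3], [1,2,3]
  3-simplices (1): [0,1,2,3]

Hence C_0 ≅ Z^4, C_1 ≅ Z^6, C_2 ≅ Z^4, C_3 ≅ Z^1.

Boundary ∂_1: C_1 → C_0 maps an edge to its endpoints' difference, ∂[p,q] = q − p. For instance
  ∂[0,2] = [2] − [0].
The 4×6 boundary matrix has rank 3 and Smith normal form diag(1,1,1).

The boundary map ∂_2: C_2 → C_1 acts by ∂[p,q,r] = [q,r] − [p,r] + [p,q]. For instance
  ∂[1,2,3] = [2,3] − [1,3] + [1,2],
  ∂[0,1,3] = [1,3] − [0,3] + [0,1].
This gives a 6×4 integer matrix of rank 3; reducing to Smith normal form yields diagonal entries (1,1,1).

The boundary map ∂_3: C_3 → C_2 sends each 3-simplex σ to the alternating sum Σ_i (−1)^i (σ with its i-th vertex removed). For instance
  ∂[0,1,2,3] = [1,2,3] − [0,2,3] + [0,1,3] − [0,1,2].
The resulting 4×1 matrix has rank 1, and its Smith normal form has invariant factors (1).

Computing H_k = (kernel of ∂_k) / (image of ∂_{k+1}):

  H_0: rank C_0 − rank ∂_1 = 4 − 3 = 1, and the invariant factors of ∂_1 are all 1, so H_0 = Z.
  H_1: rank ker ∂_1 − rank ∂_2 = (6 − 3) − 3 = 0, and the invariant factors of ∂_2 are all 1, so H_1 = 0.
  H_2: rank ker ∂_2 − rank ∂_3 = (4 − 3) − 1 = 0, and the invariant factors of ∂_3 are all 1, so H_2 = 0.
  H_3: rank ker ∂_3 − rank ∂_4 = (1 − 1) − 0 = 0, and there is no ∂_4, so H_3 = 0.

(K is a triangulation of the 3-simplex.)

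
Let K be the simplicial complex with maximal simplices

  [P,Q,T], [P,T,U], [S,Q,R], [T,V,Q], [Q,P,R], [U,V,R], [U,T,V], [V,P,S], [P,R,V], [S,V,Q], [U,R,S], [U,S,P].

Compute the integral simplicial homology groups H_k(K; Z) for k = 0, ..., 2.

H_0 = Z,  H_1 = Z/2,  H_2 = 0.

We work with the vertex ordering P < Q < R < S < T < U < V. The simplices of K, each written with vertices in increasing order, are:

  0-simplices (7): P, Q, R, S, T, U, V
  1-simplices (18): PQ, PR, PS, PT, PU, PV, QR, QS, QT, QV, RS, RU, RV, SU, SV, TU, TV, UV
  2-simplices (12): PQR, PQT, PRV, PSU, PSV, PTU, QRS, QSV, QTV, RSU, RUV, TUV

so the chain groups are C_0 ≅ Z^7, C_1 ≅ Z^18, C_2 ≅ Z^12.

Boundary ∂_1: C_1 → C_0 maps an edge to its endpoints' difference, ∂[p,q] = q − p. For instance
  ∂QV = V − Q.
The resulting 7×18 matrix has rank 6, and its Smith normal form has invariant factors (1,1,1,1,1,1).

∂_2: C_2 → C_1 maps a triangle to the signed sum of its edges. For instance
  ∂PQT = QT − PT + PQ,
  ∂RSU = SU − RU + RS.
This gives a 18×12 integer matrix of rank 12; reducing to Smith normal form yields diagonal entries (1,1,1,1,1,1,1,1,1,1,1,2).

Now H_k = ker ∂_k / im ∂_{k+1}, so:

  H_0: rank C_0 − rank ∂_1 = 7 − 6 = 1, and the invariant factors of ∂_1 are all 1, so H_0 ≅ Z.
  H_1: rank ker ∂_1 − rank ∂_2 = (18 − 6) − 12 = 0, and ∂_2 has invariant factor 2 > 1, so H_1 ≅ Z/2.
  H_2: rank ker ∂_2 − rank ∂_3 = (12 − 12) − 0 = 0, and there is no ∂_3, so H_2 ≅ 0.

As a check, the Euler characteristic is 7 − 18 + 12 = 1, which agrees with 1 − 0 + 0 = 1.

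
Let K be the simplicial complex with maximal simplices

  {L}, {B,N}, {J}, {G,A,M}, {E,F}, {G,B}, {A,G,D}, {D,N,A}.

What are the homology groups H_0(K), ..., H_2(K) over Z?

Order the vertices as A < B < D < E < F < G < J < L < M < N. Listing each simplex with vertices in this order, K has dimension 2 with simplices:

  0-simplices (10): A, B, D, E, F, G, J, L, M, N
  1-simplices (10): AD, AG, AM, AN, BG, BN, DG, DN, EF, GM
  2-simplices (3): ADG, ADN, AGM

giving chain groups C_0 ≅ Z^10, C_1 ≅ Z^10, C_2 ≅ Z^3.

Boundary ∂_1: C_1 → C_0 is given by ∂[p,q] = [q] − [p].
As a 10×10 matrix over Z this has rank 6, with invariant factors (1,1,1,1,1,1).

Boundary ∂_2: C_2 → C_1 acts by ∂[p,q,r] = [q,r] − [p,r] + [p,q]. For instance
  ∂ADG = DG − AG + AD,
  ∂AGM = GM − AM + AG.
This gives a 10×3 integer matrix of rank 3; reducing to Smith normal form yields diagonal entries (1,1,1).

From H_k ≅ ker(∂_k) / im(∂_{k+1}) we obtain:

  H_0: rank C_0 − rank ∂_1 = 10 − 6 = 4, and the invariant factors of ∂_1 are all 1, so H_0 = Z^4.
  H_1: rank ker ∂_1 − rank ∂_2 = (10 − 6) − 3 = 1, and the invariant factors of ∂_2 are all 1, so H_1 = Z.
  H_2: rank ker ∂_2 − rank ∂_3 = (3 − 3) − 0 = 0, and there is no ∂_3, so H_2 = 0.

As a check, the Euler characteristic is 10 − 10 + 3 = 3, which agrees with 4 − 1 + 0 = 3.

H_0 = Z^4,  H_1 = Z,  H_2 = 0.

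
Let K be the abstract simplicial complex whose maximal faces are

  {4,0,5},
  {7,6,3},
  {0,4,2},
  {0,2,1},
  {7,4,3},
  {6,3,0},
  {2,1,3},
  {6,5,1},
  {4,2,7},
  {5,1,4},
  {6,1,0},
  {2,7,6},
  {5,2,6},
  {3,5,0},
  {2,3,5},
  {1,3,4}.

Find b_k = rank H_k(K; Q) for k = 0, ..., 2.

Order the vertices as 0 < 1 < 2 < 3 < 4 < 5 < 6 < 7. Listing each simplex with vertices in this order, K has dimension 2 with simplices:

  0-simplices (8): [0], [1], [2], [3], [4], [5], [6], [7]
  1-simplices (24): (24 of them)
  2-simplices (16): [0,1,2], [0,1,6], [0,2,4], [0,3,5], [0,3,6], [0,4,5], [1,2,3], [1,3,4], [1,4,5], [1,5,6], [2,3,5], [2,4,7], [2,5,6], [2,6,7], [3,4,7], [3,6,7]

giving chain groups C_0 ≅ Z^8, C_1 ≅ Z^24, C_2 ≅ Z^16.

Boundary ∂_1: C_1 → C_0 maps an edge to its endpoints' difference, ∂[p,q] = q − p. For instance
  ∂[0,2] = [2] − [0].
The resulting 8×24 matrix has rank 7, and its Smith normal form has invariant factors (1,1,1,1,1,1,1).

Boundary ∂_2: C_2 → C_1 maps a triangle to the signed sum of its edges. For instance
  ∂[0,1,6] = [1,6] − [0,6] + [0,1],
  ∂[1,3,4] = [3,4] − [1,4] + [1,3].
This gives a 24×16 integer matrix of rank 15; reducing to Smith normal form yields diagonal entries (1,1,1,1,1,1,1,1,1,1,1,1,1,1,1).

Reading off H_k = ker ∂_k / im ∂_{k+1}:

  H_0: rank C_0 − rank ∂_1 = 8 − 7 = 1, and the invariant factors of ∂_1 are all 1, so H_0 = Z.
  H_1: rank ker ∂_1 − rank ∂_2 = (24 − 7) − 15 = 2, and the invariant factors of ∂_2 are all 1, so H_1 = Z^2.
  H_2: rank ker ∂_2 − rank ∂_3 = (16 − 15) − 0 = 1, and there is no ∂_3, so H_2 = Z.

(K is a triangulation of the torus T^2.)

Hence the Betti numbers are b_0 = 1, b_1 = 2, b_2 = 1.

b_0 = 1, b_1 = 2, b_2 = 1.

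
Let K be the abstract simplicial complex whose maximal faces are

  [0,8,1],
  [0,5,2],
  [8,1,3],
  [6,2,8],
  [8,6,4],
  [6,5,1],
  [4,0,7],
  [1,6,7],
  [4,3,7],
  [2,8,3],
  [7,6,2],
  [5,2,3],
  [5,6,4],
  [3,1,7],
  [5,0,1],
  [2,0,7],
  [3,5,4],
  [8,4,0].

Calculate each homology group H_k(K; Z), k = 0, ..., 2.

H_0 = Z,  H_1 = Z^2,  H_2 = Z.

Order the vertices as 0 < 1 < 2 < 3 < 4 < 5 < 6 < 7 < 8. Listing each simplex with vertices in this order, K has dimension 2 with simplices:

  0-simplices (9): [0], [1], [2], [3], [4], [5], [6], [7], [8]
  1-simplices (27): (27 of them)
  2-simplices (18): [0,1,5], [0,1,8], [0,2,5], [0,2,7], [0,4,7], [0,4,8], [1,3,7], [1,3,8], [1,5,6], [1,6,7], [2,3,5], [2,3,8], [2,6,7], [2,6,8], [3,4,5], [3,4,7], [4,5,6], [4,6,8]

Hence C_0 ≅ Z^9, C_1 ≅ Z^27, C_2 ≅ Z^18.

∂_1: C_1 → C_0 is given by ∂[p,q] = [q] − [p].
The resulting 9×27 matrix has rank 8, and its Smith normal form has invariant factors (1,1,1,1,1,1,1,1).

Boundary ∂_2: C_2 → C_1 maps a triangle to the signed sum of its edges. For instance
  ∂[2,3,5] = [3,5] − [2,5] + [2,3],
  ∂[1,3,8] = [3,8] − [1,8] + [1,3].
This gives a 27×18 integer matrix of rank 17; reducing to Smith normal form yields diagonal entries (1,1,1,1,1,1,1,1,1,1,1,1,1,1,1,1,1).

Now H_k = ker ∂_k / im ∂_{k+1}, so:

  H_0: rank C_0 − rank ∂_1 = 9 − 8 = 1, and the invariant factors of ∂_1 are all 1, so H_0 ≅ Z.
  H_1: rank ker ∂_1 − rank ∂_2 = (27 − 8) − 17 = 2, and the invariant factors of ∂_2 are all 1, so H_1 ≅ Z^2.
  H_2: rank ker ∂_2 − rank ∂_3 = (18 − 17) − 0 = 1, and there is no ∂_3, so H_2 ≅ Z.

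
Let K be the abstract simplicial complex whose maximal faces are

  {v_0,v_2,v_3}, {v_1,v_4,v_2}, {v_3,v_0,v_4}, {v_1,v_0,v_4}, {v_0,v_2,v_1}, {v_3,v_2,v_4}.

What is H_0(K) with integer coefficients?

Order the vertices as v_0 < v_1 < v_2 < v_3 < v_4. Listing each simplex with vertices in this order, K has dimension 2 with simplices:

  0-simplices (5): [v_0], [v_1], [v_2], [v_3], [v_4]
  1-simplices (9): [v_0,v_1], [v_0,v_2], [v_0,v_3], [v_0,v_4], [v_1,v_2], [v_1,v_4], [v_2,v_3], [v_2,v_4], [v_3,v_4]
  2-simplices (6): [v_0,v_1,v_2], [v_0,v_1,v_4], [v_0,v_2,v_3], [v_0,v_3,v_4], [v_1,v_2,v_4], [v_2,v_3,v_4]

Hence C_0 ≅ Z^5, C_1 ≅ Z^9, C_2 ≅ Z^6.

Boundary ∂_1: C_1 → C_0 sends each edge [p,q] (with p < q) to q − p.
As a 5×9 matrix over Z this has rank 4, with invariant factors (1,1,1,1).

∂_2: C_2 → C_1 acts by ∂[p,q,r] = [q,r] − [p,r] + [p,q]. For instance
  ∂[v_1,v_2,v_4] = [v_2,v_4] − [v_1,v_4] + [v_1,v_2],
  ∂[v_0,v_1,v_4] = [v_1,v_4] − [v_0,v_4] + [v_0,v_1].
The resulting 9×6 matrix has rank 5, and its Smith normal form has invariant factors (1,1,1,1,1).

Now H_k = ker ∂_k / im ∂_{k+1}, so:

  H_0: rank C_0 − rank ∂_1 = 5 − 4 = 1, and the invariant factors of ∂_1 are all 1, so H_0 ≅ Z.

H_0 = Z.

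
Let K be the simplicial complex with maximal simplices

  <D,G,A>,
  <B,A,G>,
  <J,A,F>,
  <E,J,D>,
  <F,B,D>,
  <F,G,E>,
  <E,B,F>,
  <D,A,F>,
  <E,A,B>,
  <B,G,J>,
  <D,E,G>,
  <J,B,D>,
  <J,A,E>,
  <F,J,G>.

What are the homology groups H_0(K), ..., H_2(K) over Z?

Fix the vertex order A < B < D < E < F < G < J and write every simplex with vertices in increasing order. Then dim K = 2 and the simplices of K are:

  0-simplices (7): A, B, D, E, F, G, J
  1-simplices (21): AB, AD, AE, AF, AG, AJ, BD, BE, BF, BG, BJ, DE, DF, DG, DJ, EF, EG, EJ, FG, FJ, GJ
  2-simplices (14): ABE, ABG, ADF, ADG, AEJ, AFJ, BDF, BDJ, BEF, BGJ, DEG, DEJ, EFG, FGJ

Hence C_0 ≅ Z^7, C_1 ≅ Z^21, C_2 ≅ Z^14.

∂_1: C_1 → C_0 maps an edge to its endpoints' difference, ∂[p,q] = q − p.
This gives a 7×21 integer matrix of rank 6; reducing to Smith normal form yields diagonal entries (1,1,1,1,1,1).

Boundary ∂_2: C_2 → C_1 acts by ∂[p,q,r] = [q,r] − [p,r] + [p,q]. For instance
  ∂BGJ = GJ − BJ + BG,
  ∂DEG = EG − DG + DE.
The resulting 21×14 matrix has rank 13, and its Smith normal form has invariant factors (1,1,1,1,1,1,1,1,1,1,1,1,1).

From H_k ≅ ker(∂_k) / im(∂_{k+1}) we obtain:

  H_0: rank C_0 − rank ∂_1 = 7 − 6 = 1, and the invariant factors of ∂_1 are all 1, so H_0 = Z.
  H_1: rank ker ∂_1 − rank ∂_2 = (21 − 6) − 13 = 2, and the invariant factors of ∂_2 are all 1, so H_1 = Z^2.
  H_2: rank ker ∂_2 − rank ∂_3 = (14 − 13) − 0 = 1, and there is no ∂_3, so H_2 = Z.

H_0 = Z,  H_1 = Z^2,  H_2 = Z.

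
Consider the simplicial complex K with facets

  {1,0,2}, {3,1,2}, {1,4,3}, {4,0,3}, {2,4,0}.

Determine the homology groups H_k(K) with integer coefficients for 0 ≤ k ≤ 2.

K has 5 vertices, 10 edges, 5 triangles.
rank ∂_0 = 0, rank ∂_1 = 4 ⇒ b_0 = 5 − 0 − 4 = 1; all invariant factors of ∂_1 are 1 so no torsion. So H_0 ≅ Z.
rank ∂_1 = 4, rank ∂_2 = 5 ⇒ b_1 = 10 − 4 − 5 = 1; all invariant factors of ∂_2 are 1 so no torsion. So H_1 ≅ Z.
rank ∂_2 = 5, rank ∂_3 = 0 ⇒ b_2 = 5 − 5 − 0 = 0. So H_2 ≅ 0.

H_0 = Z,  H_1 = Z,  H_2 = 0.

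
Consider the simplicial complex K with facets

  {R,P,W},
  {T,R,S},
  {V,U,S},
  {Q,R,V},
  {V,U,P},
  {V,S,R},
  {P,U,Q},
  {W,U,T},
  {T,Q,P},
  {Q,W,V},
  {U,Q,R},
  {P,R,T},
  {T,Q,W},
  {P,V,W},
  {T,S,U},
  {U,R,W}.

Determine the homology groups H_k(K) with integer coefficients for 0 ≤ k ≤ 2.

H_0 ≅ Z,  H_1 ≅ Z^2,  H_2 ≅ Z.

We work with the vertex ordering P < Q < R < S < T < U < V < W. The simplices of K, each written with vertices in increasing order, are:

  0-simplices (8): P, Q, R, S, T, U, V, W
  1-simplices (24): PQ, PR, PT, PU, PV, PW, QR, QT, QU, QV, QW, RS, RT, RU, RV, RW, ST, SU, SV, TU, TW, UV, UW, VW
  2-simplices (16): PQT, PQU, PRT, PRW, PUV, PVW, QRU, QRV, QTW, QVW, RST, RSV, RUW, STU, SUV, TUW

giving chain groups C_0 ≅ Z^8, C_1 ≅ Z^24, C_2 ≅ Z^16.

∂_1: C_1 → C_0 sends each edge [p,q] (with p < q) to q − p. For instance
  ∂UV = V − U.
The resulting 8×24 matrix has rank 7, and its Smith normal form has invariant factors (1,1,1,1,1,1,1).

∂_2: C_2 → C_1 maps a triangle to the signed sum of its edges. For instance
  ∂PUV = UV − PV + PU,
  ∂RSV = SV − RV + RS.
As a 24×16 matrix over Z this has rank 15, with invariant factors (1,1,1,1,1,1,1,1,1,1,1,1,1,1,1).

Now H_k = ker ∂_k / im ∂_{k+1}, so:

  H_0: rank C_0 − rank ∂_1 = 8 − 7 = 1, and the invariant factors of ∂_1 are all 1, so H_0 = Z.
  H_1: rank ker ∂_1 − rank ∂_2 = (24 − 7) − 15 = 2, and the invariant factors of ∂_2 are all 1, so H_1 = Z^2.
  H_2: rank ker ∂_2 − rank ∂_3 = (16 − 15) − 0 = 1, and there is no ∂_3, so H_2 = Z.

As a check, the Euler characteristic is 8 − 24 + 16 = 0, which agrees with 1 − 2 + 1 = 0.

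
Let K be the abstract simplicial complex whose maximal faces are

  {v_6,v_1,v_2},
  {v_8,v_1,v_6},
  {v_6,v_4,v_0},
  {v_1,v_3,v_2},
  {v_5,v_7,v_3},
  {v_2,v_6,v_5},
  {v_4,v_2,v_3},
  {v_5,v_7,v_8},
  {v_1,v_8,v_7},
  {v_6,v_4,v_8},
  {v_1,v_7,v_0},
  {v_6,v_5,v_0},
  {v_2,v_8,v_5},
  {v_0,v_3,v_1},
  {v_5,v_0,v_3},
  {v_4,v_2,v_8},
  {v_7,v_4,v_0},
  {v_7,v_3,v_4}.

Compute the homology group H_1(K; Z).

H_1 ≅ Z ⊕ Z_2.

Take the total order v_0 < v_1 < v_2 < v_3 < v_4 < v_5 < v_6 < v_7 < v_8 on the vertex set. Then K (dimension 2) consists of the simplices:

  0-simplices (9): [v_0], [v_1], [v_2], [v_3], [v_4], [v_5], [v_6], [v_7], [v_8]
  1-simplices (27): (27 of them)
  2-simplices (18): (18 of them)

Hence C_0 ≅ Z^9, C_1 ≅ Z^27, C_2 ≅ Z^18.

Boundary ∂_1: C_1 → C_0 is given by ∂[p,q] = [q] − [p].
This gives a 9×27 integer matrix of rank 8; reducing to Smith normal form yields diagonal entries (1,1,1,1,1,1,1,1).

Boundary ∂_2: C_2 → C_1 sends each 2-simplex [p,q,r] to [q,r] − [p,r] + [p,q]. For instance
  ∂[v_0,v_1,v_7] = [v_1,v_7] − [v_0,v_7] + [v_0,v_1],
  ∂[v_5,v_7,v_8] = [v_7,v_8] − [v_5,v_8] + [v_5,v_7].
As a 27×18 matrix over Z this has rank 18, with invariant factors (1,1,1,1,1,1,1,1,1,1,1,1,1,1,1,1,1,2).

Reading off H_k = ker ∂_k / im ∂_{k+1}:

  H_1: rank ker ∂_1 − rank ∂_2 = (27 − 8) − 18 = 1, and ∂_2 has invariant factor 2 > 1, so H_1 = Z ⊕ Z_2.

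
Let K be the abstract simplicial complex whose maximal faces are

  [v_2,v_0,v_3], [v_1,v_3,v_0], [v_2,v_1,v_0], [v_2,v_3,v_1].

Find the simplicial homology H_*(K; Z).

Take the total order v_0 < v_1 < v_2 < v_3 on the vertex set. Then K (dimension 2) consists of the simplices:

  0-simplices (4): [v_0], [v_1], [v_2], [v_3]
  1-simplices (6): [v_0,v_1], [v_0,v_2], [v_0,v_3], [v_1,v_2], [v_1,v_3], [v_2,v_3]
  2-simplices (4): [v_0,v_1,v_2], [v_0,v_1,v_3], [v_0,v_2,v_3], [v_1,v_2,v_3]

so the chain groups are C_0 ≅ Z^4, C_1 ≅ Z^6, C_2 ≅ Z^4.

Boundary ∂_1: C_1 → C_0 maps an edge to its endpoints' difference, ∂[p,q] = q − p.
This gives a 4×6 integer matrix of rank 3; reducing to Smith normal form yields diagonal entries (1,1,1).

∂_2: C_2 → C_1 maps a triangle to the signed sum of its edges. For instance
  ∂[v_0,v_2,v_3] = [v_2,v_3] − [v_0,v_3] + [v_0,v_2],
  ∂[v_0,v_1,v_2] = [v_1,v_2] − [v_0,v_2] + [v_0,v_1].
The 6×4 boundary matrix has rank 3 and Smith normal form diag(1,1,1).

Now H_k = ker ∂_k / im ∂_{k+1}, so:

  H_0: rank C_0 − rank ∂_1 = 4 − 3 = 1, and the invariant factors of ∂_1 are all 1, so H_0 ≅ Z.
  H_1: rank ker ∂_1 − rank ∂_2 = (6 − 3) − 3 = 0, and the invariant factors of ∂_2 are all 1, so H_1 ≅ 0.
  H_2: rank ker ∂_2 − rank ∂_3 = (4 − 3) − 0 = 1, and there is no ∂_3, so H_2 ≅ Z.

As a check, the Euler characteristic is 4 − 6 + 4 = 2, which agrees with 1 − 0 + 1 = 2.
(K is a triangulation of the 2-sphere S^2.)

H_0 = Z,  H_1 = 0,  H_2 = Z.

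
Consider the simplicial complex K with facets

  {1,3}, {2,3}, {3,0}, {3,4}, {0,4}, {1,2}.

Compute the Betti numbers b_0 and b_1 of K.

b_0 = 1, b_1 = 2.

Take the total order 0 < 1 < 2 < 3 < 4 on the vertex set. Then K (dimension 1) consists of the simplices:

  0-simplices (5): [0], [1], [2], [3], [4]
  1-simplices (6): [0,3], [0,4], [1,2], [1,3], [2,3], [3,4]

Hence C_0 ≅ Z^5, C_1 ≅ Z^6.

∂_1: C_1 → C_0 maps an edge to its endpoints' difference, ∂[p,q] = q − p. For instance
  ∂[1,2] = [2] − [1].
This gives a 5×6 integer matrix of rank 4; reducing to Smith normal form yields diagonal entries (1,1,1,1).

From H_k ≅ ker(∂_k) / im(∂_{k+1}) we obtain:

  H_0: rank C_0 − rank ∂_1 = 5 − 4 = 1, and the invariant factors of ∂_1 are all 1, so H_0 ≅ Z.
  H_1: rank ker ∂_1 − rank ∂_2 = (6 − 4) − 0 = 2, and there is no ∂_2, so H_1 ≅ Z^2.

Hence the Betti numbers are b_0 = 1, b_1 = 2.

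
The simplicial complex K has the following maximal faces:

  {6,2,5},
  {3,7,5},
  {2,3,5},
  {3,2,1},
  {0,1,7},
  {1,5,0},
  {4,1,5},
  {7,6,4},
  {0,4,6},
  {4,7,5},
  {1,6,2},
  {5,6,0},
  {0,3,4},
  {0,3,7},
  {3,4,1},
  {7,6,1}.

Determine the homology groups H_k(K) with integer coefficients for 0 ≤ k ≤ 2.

Fix the vertex order 0 < 1 < 2 < 3 < 4 < 5 < 6 < 7 and write every simplex with vertices in increasing order. Then dim K = 2 and the simplices of K are:

  0-simplices (8): [0], [1], [2], [3], [4], [5], [6], [7]
  1-simplices (24): (24 of them)
  2-simplices (16): [0,1,5], [0,1,7], [0,3,4], [0,3,7], [0,4,6], [0,5,6], [1,2,3], [1,2,6], [1,3,4], [1,4,5], [1,6,7], [2,3,5], [2,5,6], [3,5,7], [4,5,7], [4,6,7]

Hence C_0 ≅ Z^8, C_1 ≅ Z^24, C_2 ≅ Z^16.

The boundary map ∂_1: C_1 → C_0 maps an edge to its endpoints' difference, ∂[p,q] = q − p. For instance
  ∂[0,5] = [5] − [0].
The resulting 8×24 matrix has rank 7, and its Smith normal form has invariant factors (1,1,1,1,1,1,1).

∂_2: C_2 → C_1 acts by ∂[p,q,r] = [q,r] − [p,r] + [p,q]. For instance
  ∂[0,1,5] = [1,5] − [0,5] + [0,1],
  ∂[4,5,7] = [5,7] − [4,7] + [4,5].
The resulting 24×16 matrix has rank 15, and its Smith normal form has invariant factors (1,1,1,1,1,1,1,1,1,1,1,1,1,1,1).

From H_k ≅ ker(∂_k) / im(∂_{k+1}) we obtain:

  H_0: rank C_0 − rank ∂_1 = 8 − 7 = 1, and the invariant factors of ∂_1 are all 1, so H_0 = Z.
  H_1: rank ker ∂_1 − rank ∂_2 = (24 − 7) − 15 = 2, and the invariant factors of ∂_2 are all 1, so H_1 = Z^2.
  H_2: rank ker ∂_2 − rank ∂_3 = (16 − 15) − 0 = 1, and there is no ∂_3, so H_2 = Z.

As a check, the Euler characteristic is 8 − 24 + 16 = 0, which agrees with 1 − 2 + 1 = 0.
(K is a triangulation of the torus T^2.)

H_0 = Z,  H_1 = Z^2,  H_2 = Z.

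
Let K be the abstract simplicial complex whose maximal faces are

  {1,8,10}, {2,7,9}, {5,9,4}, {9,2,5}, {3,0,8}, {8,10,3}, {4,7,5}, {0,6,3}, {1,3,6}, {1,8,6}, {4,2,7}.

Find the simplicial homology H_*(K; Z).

H_0 ≅ Z^2,  H_1 ≅ Z^2,  H_2 = 0.

We work with the vertex ordering 0 < 1 < 2 < 3 < 4 < 5 < 6 < 7 < 8 < 9 < 10. The simplices of K, each written with vertices in increasing order, are:

  0-simplices (11): [0], [1], [2], [3], [4], [5], [6], [7], [8], [9], [10]
  1-simplices (22): [0,3], [0,6], [0,8], [1,3], [1,6], [1,8], [1,10], [2,4], [2,5], [2,7], [2,9], [3,6], [3,8], [3,10], [4,5], [4,7], [4,9], [5,7], [5,9], [6,8], [7,9], [8,10]
  2-simplices (11): [0,3,6], [0,3,8], [1,3,6], [1,6,8], [1,8,10], [2,4,7], [2,5,9], [2,7,9], [3,8,10], [4,5,7], [4,5,9]

giving chain groups C_0 ≅ Z^11, C_1 ≅ Z^22, C_2 ≅ Z^11.

The boundary map ∂_1: C_1 → C_0 maps an edge to its endpoints' difference, ∂[p,q] = q − p.
This gives a 11×22 integer matrix of rank 9; reducing to Smith normal form yields diagonal entries (1,1,1,1,1,1,1,1,1).

The boundary map ∂_2: C_2 → C_1 maps a triangle to the signed sum of its edges. For instance
  ∂[4,5,9] = [5,9] − [4,9] + [4,5],
  ∂[2,4,7] = [4,7] − [2,7] + [2,4].
As a 22×11 matrix over Z this has rank 11, with invariant factors (1,1,1,1,1,1,1,1,1,1,1).

From H_k ≅ ker(∂_k) / im(∂_{k+1}) we obtain:

  H_0: rank C_0 − rank ∂_1 = 11 − 9 = 2, and the invariant factors of ∂_1 are all 1, so H_0 ≅ Z^2.
  H_1: rank ker ∂_1 − rank ∂_2 = (22 − 9) − 11 = 2, and the invariant factors of ∂_2 are all 1, so H_1 ≅ Z^2.
  H_2: rank ker ∂_2 − rank ∂_3 = (11 − 11) − 0 = 0, and there is no ∂_3, so H_2 ≅ 0.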